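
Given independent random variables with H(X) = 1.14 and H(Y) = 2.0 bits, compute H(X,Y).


For independent variables, H(X,Y) = H(X) + H(Y) = 1.14 + 2.0 = 3.14

3.14 bits


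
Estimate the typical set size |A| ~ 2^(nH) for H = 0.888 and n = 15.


log2|A_typical| = nH = 15 * 0.888 = 13.32, so |A_typical| ~ 2^13.32 = 1.023e+04

1.023e+04


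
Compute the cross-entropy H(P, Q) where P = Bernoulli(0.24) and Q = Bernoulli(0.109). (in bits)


H(P,Q) = -p*log2(q) - (1-p)*log2(1-q). -0.24*log2(0.109) = 0.767424; -0.76*log2(0.891) = 0.126542. H(P,Q) = 0.767424 + 0.126542 = 0.894

0.894 bits


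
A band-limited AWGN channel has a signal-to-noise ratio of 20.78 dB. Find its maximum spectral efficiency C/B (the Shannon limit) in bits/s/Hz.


SNR_linear = 10^(20.78/10) = 119.6741; C/B = log2(1 + SNR_linear) = log2(1 + 119.6741) = 6.915

6.915 bits/s/Hz


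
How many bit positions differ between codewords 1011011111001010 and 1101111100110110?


Count differing positions: . ^ ^ . ^ . . . ^ ^ ^ ^ ^ ^ . . = 9 differences

9


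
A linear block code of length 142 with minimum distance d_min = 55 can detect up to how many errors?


Detection capability = d_min - 1 = 55 - 1 = 54

54 errors


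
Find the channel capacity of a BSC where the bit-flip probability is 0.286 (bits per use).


H(p) = -p*log2(p) - (1-p)*log2(1-p) = -0.286*log2(0.286) - 0.714*log2(0.714) = 0.516491 + 0.347007 = 0.8635. C = 1 - H(p) = 1 - 0.8635 = 0.1365

0.1365 bits


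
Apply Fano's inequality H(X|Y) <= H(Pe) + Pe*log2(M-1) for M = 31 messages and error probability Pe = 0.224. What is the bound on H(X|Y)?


H(Pe) = -Pe*log2(Pe) - (1-Pe)*log2(1-Pe) = -0.224*log2(0.224) - 0.776*log2(0.776) = 0.483488 + 0.283916 = 0.7674. Pe*log2(M-1) = 0.224*log2(30) = 1.099143. Bound = H(Pe) + Pe*log2(M-1) = 0.483488 + 0.283916 + 1.099143 = 1.8665

1.8665 bits


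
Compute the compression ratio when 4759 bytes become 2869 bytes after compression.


Ratio = original / compressed = 4759 / 2869 = 1.6588

1.6588


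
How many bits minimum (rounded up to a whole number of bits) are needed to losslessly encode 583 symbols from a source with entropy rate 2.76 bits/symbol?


Minimum bits >= n * H = 583 * 2.76 = 1609.08, rounded up to a whole number of bits = 1610

1610 bits


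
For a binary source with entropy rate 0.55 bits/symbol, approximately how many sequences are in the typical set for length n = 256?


log2|A_typical| = nH = 256 * 0.55 = 140.8, so |A_typical| ~ 2^140.8 = 2.427e+42

2.427e+42


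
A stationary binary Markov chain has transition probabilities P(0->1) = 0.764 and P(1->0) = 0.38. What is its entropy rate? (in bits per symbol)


Stationary distribution: pi_0 = p10/(p01+p10) = 0.3322, pi_1 = 0.6678. Entropy rate H' = pi_0*H(p01) + pi_1*H(p10) = 0.3322*0.7883 + 0.6678*0.958 = 0.9017

0.9017 bits/symbol


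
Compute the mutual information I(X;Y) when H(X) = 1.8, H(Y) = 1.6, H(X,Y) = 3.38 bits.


I(X;Y) = H(X) + H(Y) - H(X,Y) = 1.8 + 1.6 - 3.38 = 0.02

0.02 bits


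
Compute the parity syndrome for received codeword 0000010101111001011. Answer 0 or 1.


Syndrome = XOR of all bits = 0 XOR 0 XOR 0 XOR 0 XOR 0 XOR 1 XOR 0 XOR 1 XOR 0 XOR 1 XOR 1 XOR 1 XOR 1 XOR 0 XOR 0 XOR 1 XOR 0 XOR 1 XOR 1 = 1

1


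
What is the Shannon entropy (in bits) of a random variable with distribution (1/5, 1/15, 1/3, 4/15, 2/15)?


H = -sum(p_i * log2(p_i)). Terms: -(1/5)*log2(1/5) = 0.464386; -(1/15)*log2(1/15) = 0.260459; -(1/3)*log2(1/3) = 0.528321; -(4/15)*log2(4/15) = 0.508504; -(2/15)*log2(2/15) = 0.387585. H = 0.464386 + 0.260459 + 0.528321 + 0.508504 + 0.387585 = 2.1493

2.1493 bits


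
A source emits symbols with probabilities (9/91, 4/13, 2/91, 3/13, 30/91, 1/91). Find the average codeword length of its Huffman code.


Huffman construction (repeatedly merge the two least-probable nodes; each merge adds 1 bit to every symbol beneath it): 1/91 + 2/91 = 3/91; 3/91 + 9/91 = 12/91; 12/91 + 3/13 = 33/91; 4/13 + 30/91 = 58/91; 33/91 + 58/91 = 1. Resulting codeword lengths (in the order the probabilities were given): (3, 2, 4, 2, 2, 4). L_avg = sum(p_i * l_i) = 9/91*3 + 4/13*2 + 2/91*4 + 3/13*2 + 30/91*2 + 1/91*4 = 197/91 = 2.1648

2.1648 bits


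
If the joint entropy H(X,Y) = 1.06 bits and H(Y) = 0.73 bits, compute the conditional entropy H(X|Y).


H(X|Y) = H(X,Y) - H(Y) = 1.06 - 0.73 = 0.33

0.33 bits


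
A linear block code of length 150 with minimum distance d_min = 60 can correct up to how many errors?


Correction capability = floor((d-1)/2) = floor((60-1)/2) = 29

29 errors


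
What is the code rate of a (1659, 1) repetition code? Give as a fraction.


Rate = k/n = 1/1659

1/1659


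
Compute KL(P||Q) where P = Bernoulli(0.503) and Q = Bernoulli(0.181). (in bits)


KL = p*log2(p/q) + (1-p)*log2((1-p)/(1-q)) = 0.503*log2(0.503/0.181) + 0.497*log2(0.497/0.819) = 0.3836

0.3836 bits


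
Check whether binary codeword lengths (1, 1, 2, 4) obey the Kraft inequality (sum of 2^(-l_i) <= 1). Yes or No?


Kraft sum = sum(2^(-l_i)) = 1.3125, need <= 1. Result: violated (a binary prefix-free code with these lengths cannot exist)

No


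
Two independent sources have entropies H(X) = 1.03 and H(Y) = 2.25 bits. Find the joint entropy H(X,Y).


For independent variables, H(X,Y) = H(X) + H(Y) = 1.03 + 2.25 = 3.28

3.28 bits


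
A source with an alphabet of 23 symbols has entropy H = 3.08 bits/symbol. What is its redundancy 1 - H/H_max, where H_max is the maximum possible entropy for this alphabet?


H_max = log2(K) = log2(23) = 4.5236 bits/symbol. Redundancy = 1 - H/H_max = 1 - 3.08/4.5236 = 1 - 0.6809 = 0.3191

0.3191


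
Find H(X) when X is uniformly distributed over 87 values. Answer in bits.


H = log2(n) = log2(87) = 6.4429

6.4429 bits


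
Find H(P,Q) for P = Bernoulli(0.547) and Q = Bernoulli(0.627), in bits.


H(P,Q) = -p*log2(q) - (1-p)*log2(1-q). -0.547*log2(0.627) = 0.368384; -0.453*log2(0.373) = 0.644507. H(P,Q) = 0.368384 + 0.644507 = 1.0129

1.0129 bits


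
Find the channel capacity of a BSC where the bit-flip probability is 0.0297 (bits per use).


H(p) = -p*log2(p) - (1-p)*log2(1-p) = -0.0297*log2(0.0297) - 0.9703*log2(0.9703) = 0.150680 + 0.042205 = 0.1929. C = 1 - H(p) = 1 - 0.1929 = 0.8071

0.8071 bits


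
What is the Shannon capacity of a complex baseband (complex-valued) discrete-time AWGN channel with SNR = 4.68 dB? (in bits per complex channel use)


SNR_linear = 10^(4.68/10) = 2.9376; C = log2(1 + SNR_linear) = log2(1 + 2.9376) = 1.9773

1.9773 bits/channel use


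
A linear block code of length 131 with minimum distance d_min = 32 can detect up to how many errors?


Detection capability = d_min - 1 = 32 - 1 = 31

31 errors


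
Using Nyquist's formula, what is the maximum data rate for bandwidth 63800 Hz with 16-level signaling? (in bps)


Rate = 2 * B * log2(M) = 2 * 63800 * 4.0 = 510400.0

510400.0 bps


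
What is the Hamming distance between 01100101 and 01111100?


Count differing positions: . . . ^ ^ . . ^ = 3 differences

3


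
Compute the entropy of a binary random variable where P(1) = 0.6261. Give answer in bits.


H = -p*log2(p) - (1-p)*log2(1-p). -0.6261*log2(0.6261) = 0.422952; -0.3739*log2(0.3739) = 0.530667. H = 0.422952 + 0.530667 = 0.9536

0.9536 bits


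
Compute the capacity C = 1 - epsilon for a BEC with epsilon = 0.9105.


C = 1 - epsilon = 1 - 0.9105 = 0.0895

0.0895 bits


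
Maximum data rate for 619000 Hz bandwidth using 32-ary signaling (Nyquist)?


Rate = 2 * B * log2(M) = 2 * 619000 * 5.0 = 6190000.0

6190000.0 bps


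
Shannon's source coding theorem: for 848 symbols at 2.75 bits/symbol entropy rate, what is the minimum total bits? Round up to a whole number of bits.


Minimum bits >= n * H = 848 * 2.75 = 2332.0, rounded up to a whole number of bits = 2332

2332 bits


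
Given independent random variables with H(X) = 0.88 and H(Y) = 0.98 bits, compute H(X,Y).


For independent variables, H(X,Y) = H(X) + H(Y) = 0.88 + 0.98 = 1.86

1.86 bits


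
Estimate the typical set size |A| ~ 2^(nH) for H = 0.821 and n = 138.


log2|A_typical| = nH = 138 * 0.821 = 113.298, so |A_typical| ~ 2^113.298 = 1.277e+34

1.277e+34


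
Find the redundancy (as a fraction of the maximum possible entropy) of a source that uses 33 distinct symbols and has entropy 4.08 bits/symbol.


H_max = log2(K) = log2(33) = 5.0444 bits/symbol. Redundancy = 1 - H/H_max = 1 - 4.08/5.0444 = 1 - 0.8088 = 0.1912

0.1912


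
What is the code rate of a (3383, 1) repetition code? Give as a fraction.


Rate = k/n = 1/3383

1/3383


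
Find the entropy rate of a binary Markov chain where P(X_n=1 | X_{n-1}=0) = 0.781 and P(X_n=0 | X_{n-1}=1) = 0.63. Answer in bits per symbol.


Stationary distribution: pi_0 = p10/(p01+p10) = 0.4465, pi_1 = 0.5535. Entropy rate H' = pi_0*H(p01) + pi_1*H(p10) = 0.4465*0.7583 + 0.5535*0.9507 = 0.8648

0.8648 bits/symbol


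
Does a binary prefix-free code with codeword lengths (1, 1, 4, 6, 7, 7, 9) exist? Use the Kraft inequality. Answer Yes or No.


Kraft sum = sum(2^(-l_i)) = 1.0957, need <= 1. Result: violated (a binary prefix-free code with these lengths cannot exist)

No


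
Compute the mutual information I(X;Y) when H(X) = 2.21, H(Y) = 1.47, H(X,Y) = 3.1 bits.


I(X;Y) = H(X) + H(Y) - H(X,Y) = 2.21 + 1.47 - 3.1 = 0.58

0.58 bits


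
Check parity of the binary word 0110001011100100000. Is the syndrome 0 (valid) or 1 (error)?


Syndrome = XOR of all bits = 0 XOR 1 XOR 1 XOR 0 XOR 0 XOR 0 XOR 1 XOR 0 XOR 1 XOR 1 XOR 1 XOR 0 XOR 0 XOR 1 XOR 0 XOR 0 XOR 0 XOR 0 XOR 0 = 1

1


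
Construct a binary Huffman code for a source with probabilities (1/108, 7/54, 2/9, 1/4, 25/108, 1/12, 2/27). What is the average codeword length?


Huffman construction (repeatedly merge the two least-probable nodes; each merge adds 1 bit to every symbol beneath it): 1/108 + 2/27 = 1/12; 1/12 + 1/12 = 1/6; 7/54 + 1/6 = 8/27; 2/9 + 25/108 = 49/108; 1/4 + 8/27 = 59/108; 49/108 + 59/108 = 1. Resulting codeword lengths (in the order the probabilities were given): (5, 3, 2, 2, 2, 4, 5). L_avg = sum(p_i * l_i) = 1/108*5 + 7/54*3 + 2/9*2 + 1/4*2 + 25/108*2 + 1/12*4 + 2/27*5 = 275/108 = 2.5463

2.5463 bits


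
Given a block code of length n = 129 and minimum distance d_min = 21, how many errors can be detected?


Detection capability = d_min - 1 = 21 - 1 = 20

20 errors


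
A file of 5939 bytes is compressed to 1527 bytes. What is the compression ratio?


Ratio = original / compressed = 5939 / 1527 = 3.8893

3.8893


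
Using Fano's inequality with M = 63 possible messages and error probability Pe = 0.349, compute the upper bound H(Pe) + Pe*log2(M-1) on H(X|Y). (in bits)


H(Pe) = -Pe*log2(Pe) - (1-Pe)*log2(1-Pe) = -0.349*log2(0.349) - 0.651*log2(0.651) = 0.530027 + 0.403145 = 0.9332. Pe*log2(M-1) = 0.349*log2(62) = 2.078015. Bound = H(Pe) + Pe*log2(M-1) = 0.530027 + 0.403145 + 2.078015 = 3.0112

3.0112 bits


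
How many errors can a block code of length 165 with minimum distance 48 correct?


Correction capability = floor((d-1)/2) = floor((48-1)/2) = 23

23 errors


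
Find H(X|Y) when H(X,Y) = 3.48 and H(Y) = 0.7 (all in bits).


H(X|Y) = H(X,Y) - H(Y) = 3.48 - 0.7 = 2.78

2.78 bits


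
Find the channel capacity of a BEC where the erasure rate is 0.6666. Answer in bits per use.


C = 1 - epsilon = 1 - 0.6666 = 0.3334

0.3334 bits


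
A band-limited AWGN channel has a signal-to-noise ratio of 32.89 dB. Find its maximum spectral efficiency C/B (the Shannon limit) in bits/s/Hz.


SNR_linear = 10^(32.89/10) = 1945.3601; C/B = log2(1 + SNR_linear) = log2(1 + 1945.3601) = 10.9266

10.9266 bits/s/Hz


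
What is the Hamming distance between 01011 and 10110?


Count differing positions: ^ ^ ^ . ^ = 4 differences

4


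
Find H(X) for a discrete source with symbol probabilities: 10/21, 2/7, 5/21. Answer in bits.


H = -sum(p_i * log2(p_i)). Terms: -(10/21)*log2(10/21) = 0.509709; -(2/7)*log2(2/7) = 0.516387; -(5/21)*log2(5/21) = 0.492950. H = 0.509709 + 0.516387 + 0.492950 = 1.519

1.519 bits


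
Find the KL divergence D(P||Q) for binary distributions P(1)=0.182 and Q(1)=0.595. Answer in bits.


KL = p*log2(p/q) + (1-p)*log2((1-p)/(1-q)) = 0.182*log2(0.182/0.595) + 0.818*log2(0.818/0.405) = 0.5186

0.5186 bits


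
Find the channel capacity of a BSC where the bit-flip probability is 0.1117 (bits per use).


H(p) = -p*log2(p) - (1-p)*log2(1-p) = -0.1117*log2(0.1117) - 0.8883*log2(0.8883) = 0.353229 + 0.151794 = 0.505. C = 1 - H(p) = 1 - 0.505 = 0.495

0.495 bits


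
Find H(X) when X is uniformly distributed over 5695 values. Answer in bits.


H = log2(n) = log2(5695) = 12.4755

12.4755 bits


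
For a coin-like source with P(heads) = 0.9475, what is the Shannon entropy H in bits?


H = -p*log2(p) - (1-p)*log2(1-p). -0.9475*log2(0.9475) = 0.073718; -0.0525*log2(0.0525) = 0.223206. H = 0.073718 + 0.223206 = 0.2969

0.2969 bits


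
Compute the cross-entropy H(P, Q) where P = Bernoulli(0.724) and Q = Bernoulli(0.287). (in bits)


H(P,Q) = -p*log2(q) - (1-p)*log2(1-q). -0.724*log2(0.287) = 1.303835; -0.276*log2(0.713) = 0.134695. H(P,Q) = 1.303835 + 0.134695 = 1.4385

1.4385 bits


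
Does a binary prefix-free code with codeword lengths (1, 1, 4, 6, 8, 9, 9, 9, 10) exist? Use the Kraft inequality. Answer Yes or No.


Kraft sum = sum(2^(-l_i)) = 1.0889, need <= 1. Result: violated (a binary prefix-free code with these lengths cannot exist)

No


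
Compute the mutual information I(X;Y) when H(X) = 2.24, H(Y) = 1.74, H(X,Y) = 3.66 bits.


I(X;Y) = H(X) + H(Y) - H(X,Y) = 2.24 + 1.74 - 3.66 = 0.32

0.32 bits


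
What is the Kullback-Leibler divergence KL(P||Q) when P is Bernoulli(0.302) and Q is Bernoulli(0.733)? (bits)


KL = p*log2(p/q) + (1-p)*log2((1-p)/(1-q)) = 0.302*log2(0.302/0.733) + 0.698*log2(0.698/0.267) = 0.5814

0.5814 bits


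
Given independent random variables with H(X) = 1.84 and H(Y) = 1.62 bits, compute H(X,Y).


For independent variables, H(X,Y) = H(X) + H(Y) = 1.84 + 1.62 = 3.46

3.46 bits


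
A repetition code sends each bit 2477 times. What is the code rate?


Rate = k/n = 1/2477

1/2477


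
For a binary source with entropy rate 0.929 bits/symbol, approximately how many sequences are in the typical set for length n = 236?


log2|A_typical| = nH = 236 * 0.929 = 219.244, so |A_typical| ~ 2^219.244 = 9.977e+65

9.977e+65


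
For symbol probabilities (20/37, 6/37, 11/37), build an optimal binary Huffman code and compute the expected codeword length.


Huffman construction (repeatedly merge the two least-probable nodes; each merge adds 1 bit to every symbol beneath it): 6/37 + 11/37 = 17/37; 17/37 + 20/37 = 1. Resulting codeword lengths (in the order the probabilities were given): (1, 2, 2). L_avg = sum(p_i * l_i) = 20/37*1 + 6/37*2 + 11/37*2 = 54/37 = 1.4595

1.4595 bits


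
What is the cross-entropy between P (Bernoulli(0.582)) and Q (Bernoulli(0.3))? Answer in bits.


H(P,Q) = -p*log2(q) - (1-p)*log2(1-q). -0.582*log2(0.3) = 1.010914; -0.418*log2(0.7) = 0.215092. H(P,Q) = 1.010914 + 0.215092 = 1.226

1.226 bits


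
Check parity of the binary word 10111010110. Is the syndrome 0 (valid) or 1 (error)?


Syndrome = XOR of all bits = 1 XOR 0 XOR 1 XOR 1 XOR 1 XOR 0 XOR 1 XOR 0 XOR 1 XOR 1 XOR 0 = 1

1


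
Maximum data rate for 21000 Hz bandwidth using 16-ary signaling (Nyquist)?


Rate = 2 * B * log2(M) = 2 * 21000 * 4.0 = 168000.0

168000.0 bps


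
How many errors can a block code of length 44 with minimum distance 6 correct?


Correction capability = floor((d-1)/2) = floor((6-1)/2) = 2

2 errors


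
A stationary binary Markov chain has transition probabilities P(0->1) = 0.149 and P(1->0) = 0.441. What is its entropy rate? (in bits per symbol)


Stationary distribution: pi_0 = p10/(p01+p10) = 0.7475, pi_1 = 0.2525. Entropy rate H' = pi_0*H(p01) + pi_1*H(p10) = 0.7475*0.6073 + 0.2525*0.9899 = 0.704

0.704 bits/symbol


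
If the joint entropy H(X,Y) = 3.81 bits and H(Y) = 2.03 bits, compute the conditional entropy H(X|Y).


H(X|Y) = H(X,Y) - H(Y) = 3.81 - 2.03 = 1.78

1.78 bits


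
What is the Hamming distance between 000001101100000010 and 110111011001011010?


Count differing positions: ^ ^ . ^ ^ . ^ ^ . ^ . ^ . ^ ^ . . . = 10 differences

10


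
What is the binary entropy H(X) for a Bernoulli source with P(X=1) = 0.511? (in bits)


H = -p*log2(p) - (1-p)*log2(1-p). -0.511*log2(0.511) = 0.494957; -0.489*log2(0.489) = 0.504694. H = 0.494957 + 0.504694 = 0.9997

0.9997 bits


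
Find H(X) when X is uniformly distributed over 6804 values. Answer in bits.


H = log2(n) = log2(6804) = 12.7322

12.7322 bits


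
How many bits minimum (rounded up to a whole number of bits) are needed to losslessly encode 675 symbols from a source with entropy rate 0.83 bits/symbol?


Minimum bits >= n * H = 675 * 0.83 = 560.25, rounded up to a whole number of bits = 561

561 bits


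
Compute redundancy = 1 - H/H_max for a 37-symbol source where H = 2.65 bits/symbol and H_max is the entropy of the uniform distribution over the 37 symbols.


H_max = log2(K) = log2(37) = 5.2095 bits/symbol. Redundancy = 1 - H/H_max = 1 - 2.65/5.2095 = 1 - 0.5087 = 0.4913

0.4913


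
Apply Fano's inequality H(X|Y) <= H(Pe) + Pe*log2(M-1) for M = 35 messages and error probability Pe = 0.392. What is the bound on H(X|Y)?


H(Pe) = -Pe*log2(Pe) - (1-Pe)*log2(1-Pe) = -0.392*log2(0.392) - 0.608*log2(0.608) = 0.529621 + 0.436457 = 0.9661. Pe*log2(M-1) = 0.392*log2(34) = 1.994285. Bound = H(Pe) + Pe*log2(M-1) = 0.529621 + 0.436457 + 1.994285 = 2.9604

2.9604 bits


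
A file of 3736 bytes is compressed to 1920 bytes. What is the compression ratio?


Ratio = original / compressed = 3736 / 1920 = 1.9458

1.9458


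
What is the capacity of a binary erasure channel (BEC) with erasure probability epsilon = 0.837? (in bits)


C = 1 - epsilon = 1 - 0.837 = 0.163

0.163 bits


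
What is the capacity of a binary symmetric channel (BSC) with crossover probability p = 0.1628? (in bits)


H(p) = -p*log2(p) - (1-p)*log2(1-p) = -0.1628*log2(0.1628) - 0.8372*log2(0.8372) = 0.426345 + 0.214621 = 0.641. C = 1 - H(p) = 1 - 0.641 = 0.359

0.359 bits


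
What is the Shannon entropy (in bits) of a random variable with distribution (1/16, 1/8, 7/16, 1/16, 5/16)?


H = -sum(p_i * log2(p_i)). Terms: -(1/16)*log2(1/16) = 0.250000; -(1/8)*log2(1/8) = 0.375000; -(7/16)*log2(7/16) = 0.521782; -(1/16)*log2(1/16) = 0.250000; -(5/16)*log2(5/16) = 0.524397. H = 0.250000 + 0.375000 + 0.521782 + 0.250000 + 0.524397 = 1.9212

1.9212 bits


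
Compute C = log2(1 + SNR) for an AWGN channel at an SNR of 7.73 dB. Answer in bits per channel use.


SNR_linear = 10^(7.73/10) = 5.9293; C = log2(1 + SNR_linear) = log2(1 + 5.9293) = 2.7927

2.7927 bits/channel use


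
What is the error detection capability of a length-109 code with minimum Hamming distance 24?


Detection capability = d_min - 1 = 24 - 1 = 23

23 errors


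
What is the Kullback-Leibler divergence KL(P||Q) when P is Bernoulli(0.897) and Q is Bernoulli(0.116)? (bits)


KL = p*log2(p/q) + (1-p)*log2((1-p)/(1-q)) = 0.897*log2(0.897/0.116) + 0.103*log2(0.103/0.884) = 2.3276

2.3276 bits


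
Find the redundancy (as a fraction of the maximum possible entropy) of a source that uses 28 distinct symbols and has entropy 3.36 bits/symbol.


H_max = log2(K) = log2(28) = 4.8074 bits/symbol. Redundancy = 1 - H/H_max = 1 - 3.36/4.8074 = 1 - 0.6989 = 0.3011

0.3011


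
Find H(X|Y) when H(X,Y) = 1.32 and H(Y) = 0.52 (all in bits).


H(X|Y) = H(X,Y) - H(Y) = 1.32 - 0.52 = 0.8

0.8 bits


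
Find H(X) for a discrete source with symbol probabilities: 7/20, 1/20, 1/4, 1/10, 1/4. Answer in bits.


H = -sum(p_i * log2(p_i)). Terms: -(7/20)*log2(7/20) = 0.530101; -(1/20)*log2(1/20) = 0.216096; -(1/4)*log2(1/4) = 0.500000; -(1/10)*log2(1/10) = 0.332193; -(1/4)*log2(1/4) = 0.500000. H = 0.530101 + 0.216096 + 0.500000 + 0.332193 + 0.500000 = 2.0784

2.0784 bits


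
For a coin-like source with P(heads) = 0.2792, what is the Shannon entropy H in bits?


H = -p*log2(p) - (1-p)*log2(1-p). -0.2792*log2(0.2792) = 0.513904; -0.7208*log2(0.7208) = 0.340455. H = 0.513904 + 0.340455 = 0.8544

0.8544 bits


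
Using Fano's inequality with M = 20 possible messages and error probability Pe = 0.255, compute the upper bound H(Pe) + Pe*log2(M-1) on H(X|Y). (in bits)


H(Pe) = -Pe*log2(Pe) - (1-Pe)*log2(1-Pe) = -0.255*log2(0.255) - 0.745*log2(0.745) = 0.502715 + 0.316392 = 0.8191. Pe*log2(M-1) = 0.255*log2(19) = 1.083222. Bound = H(Pe) + Pe*log2(M-1) = 0.502715 + 0.316392 + 1.083222 = 1.9023

1.9023 bits


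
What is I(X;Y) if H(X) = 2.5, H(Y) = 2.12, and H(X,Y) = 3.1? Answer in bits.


I(X;Y) = H(X) + H(Y) - H(X,Y) = 2.5 + 2.12 - 3.1 = 1.52

1.52 bits


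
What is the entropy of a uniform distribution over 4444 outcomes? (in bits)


H = log2(n) = log2(4444) = 12.1176

12.1176 bits


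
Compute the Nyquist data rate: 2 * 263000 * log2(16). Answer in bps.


Rate = 2 * B * log2(M) = 2 * 263000 * 4.0 = 2104000.0

2104000.0 bps


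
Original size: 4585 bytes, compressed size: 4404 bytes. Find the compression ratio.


Ratio = original / compressed = 4585 / 4404 = 1.0411

1.0411


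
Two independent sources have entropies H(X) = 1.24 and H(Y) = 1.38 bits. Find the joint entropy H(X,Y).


For independent variables, H(X,Y) = H(X) + H(Y) = 1.24 + 1.38 = 2.62

2.62 bits


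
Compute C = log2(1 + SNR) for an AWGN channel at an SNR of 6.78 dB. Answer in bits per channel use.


SNR_linear = 10^(6.78/10) = 4.7643; C = log2(1 + SNR_linear) = log2(1 + 4.7643) = 2.5271

2.5271 bits/channel use


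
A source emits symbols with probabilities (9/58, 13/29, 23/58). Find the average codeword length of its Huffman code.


Huffman construction (repeatedly merge the two least-probable nodes; each merge adds 1 bit to every symbol beneath it): 9/58 + 23/58 = 16/29; 13/29 + 16/29 = 1. Resulting codeword lengths (in the order the probabilities were given): (2, 1, 2). L_avg = sum(p_i * l_i) = 9/58*2 + 13/29*1 + 23/58*2 = 45/29 = 1.5517

1.5517 bits


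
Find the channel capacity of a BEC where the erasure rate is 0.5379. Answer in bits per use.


C = 1 - epsilon = 1 - 0.5379 = 0.4621

0.4621 bits


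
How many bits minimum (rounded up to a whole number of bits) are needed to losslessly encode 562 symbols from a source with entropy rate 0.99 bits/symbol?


Minimum bits >= n * H = 562 * 0.99 = 556.38, rounded up to a whole number of bits = 557

557 bits


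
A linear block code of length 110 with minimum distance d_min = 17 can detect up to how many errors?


Detection capability = d_min - 1 = 17 - 1 = 16

16 errors


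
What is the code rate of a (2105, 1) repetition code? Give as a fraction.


Rate = k/n = 1/2105

1/2105


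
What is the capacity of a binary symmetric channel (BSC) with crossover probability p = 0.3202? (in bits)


H(p) = -p*log2(p) - (1-p)*log2(1-p) = -0.3202*log2(0.3202) - 0.6798*log2(0.6798) = 0.526074 + 0.378525 = 0.9046. C = 1 - H(p) = 1 - 0.9046 = 0.0954

0.0954 bits


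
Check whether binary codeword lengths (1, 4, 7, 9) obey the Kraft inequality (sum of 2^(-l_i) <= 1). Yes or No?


Kraft sum = sum(2^(-l_i)) = 0.5723, need <= 1. Result: satisfied (a binary prefix-free code with these lengths exists)

Yes


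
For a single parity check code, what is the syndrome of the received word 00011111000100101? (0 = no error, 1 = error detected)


Syndrome = XOR of all bits = 0 XOR 0 XOR 0 XOR 1 XOR 1 XOR 1 XOR 1 XOR 1 XOR 0 XOR 0 XOR 0 XOR 1 XOR 0 XOR 0 XOR 1 XOR 0 XOR 1 = 0

0


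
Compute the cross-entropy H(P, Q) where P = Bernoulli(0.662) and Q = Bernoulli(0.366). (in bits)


H(P,Q) = -p*log2(q) - (1-p)*log2(1-q). -0.662*log2(0.366) = 0.959956; -0.338*log2(0.634) = 0.222216. H(P,Q) = 0.959956 + 0.222216 = 1.1822

1.1822 bits


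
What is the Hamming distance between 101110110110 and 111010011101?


Count differing positions: . ^ . ^ . . ^ . ^ . ^ ^ = 6 differences

6


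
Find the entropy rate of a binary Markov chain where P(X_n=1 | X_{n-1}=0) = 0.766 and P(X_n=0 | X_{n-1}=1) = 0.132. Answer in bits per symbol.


Stationary distribution: pi_0 = p10/(p01+p10) = 0.147, pi_1 = 0.853. Entropy rate H' = pi_0*H(p01) + pi_1*H(p10) = 0.147*0.7849 + 0.853*0.5629 = 0.5955

0.5955 bits/symbol


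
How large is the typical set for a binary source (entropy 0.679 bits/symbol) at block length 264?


log2|A_typical| = nH = 264 * 0.679 = 179.256, so |A_typical| ~ 2^179.256 = 9.150e+53

9.150e+53


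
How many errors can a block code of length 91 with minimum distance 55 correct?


Correction capability = floor((d-1)/2) = floor((55-1)/2) = 27

27 errors


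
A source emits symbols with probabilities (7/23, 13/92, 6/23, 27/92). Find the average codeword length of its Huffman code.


Huffman construction (repeatedly merge the two least-probable nodes; each merge adds 1 bit to every symbol beneath it): 13/92 + 6/23 = 37/92; 27/92 + 7/23 = 55/92; 37/92 + 55/92 = 1. Resulting codeword lengths (in the order the probabilities were given): (2, 2, 2, 2). L_avg = sum(p_i * l_i) = 7/23*2 + 13/92*2 + 6/23*2 + 27/92*2 = 2

2.0 bits


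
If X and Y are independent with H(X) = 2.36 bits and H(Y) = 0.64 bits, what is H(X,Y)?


For independent variables, H(X,Y) = H(X) + H(Y) = 2.36 + 0.64 = 3.0

3.0 bits


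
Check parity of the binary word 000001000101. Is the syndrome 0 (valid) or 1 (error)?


Syndrome = XOR of all bits = 0 XOR 0 XOR 0 XOR 0 XOR 0 XOR 1 XOR 0 XOR 0 XOR 0 XOR 1 XOR 0 XOR 1 = 1

1


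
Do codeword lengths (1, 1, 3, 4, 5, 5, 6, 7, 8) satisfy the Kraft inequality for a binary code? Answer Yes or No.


Kraft sum = sum(2^(-l_i)) = 1.2773, need <= 1. Result: violated (a binary prefix-free code with these lengths cannot exist)

No


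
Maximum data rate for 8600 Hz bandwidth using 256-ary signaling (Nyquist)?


Rate = 2 * B * log2(M) = 2 * 8600 * 8.0 = 137600.0

137600.0 bps


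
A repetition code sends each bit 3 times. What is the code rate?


Rate = k/n = 1/3

1/3


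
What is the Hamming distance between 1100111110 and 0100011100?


Count differing positions: ^ . . . ^ . . . ^ . = 3 differences

3


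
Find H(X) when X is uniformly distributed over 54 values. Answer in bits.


H = log2(n) = log2(54) = 5.7549

5.7549 bits


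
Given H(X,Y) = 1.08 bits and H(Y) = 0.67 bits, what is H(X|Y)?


H(X|Y) = H(X,Y) - H(Y) = 1.08 - 0.67 = 0.41

0.41 bits


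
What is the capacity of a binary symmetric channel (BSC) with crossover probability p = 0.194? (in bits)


H(p) = -p*log2(p) - (1-p)*log2(1-p) = -0.194*log2(0.194) - 0.806*log2(0.806) = 0.458979 + 0.250785 = 0.7098. C = 1 - H(p) = 1 - 0.7098 = 0.2902

0.2902 bits


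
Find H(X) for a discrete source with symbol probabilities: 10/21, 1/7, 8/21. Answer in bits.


H = -sum(p_i * log2(p_i)). Terms: -(10/21)*log2(10/21) = 0.509709; -(1/7)*log2(1/7) = 0.401051; -(8/21)*log2(8/21) = 0.530407. H = 0.509709 + 0.401051 + 0.530407 = 1.4412

1.4412 bits


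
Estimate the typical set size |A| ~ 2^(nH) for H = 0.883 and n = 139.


log2|A_typical| = nH = 139 * 0.883 = 122.737, so |A_typical| ~ 2^122.737 = 8.862e+36

8.862e+36


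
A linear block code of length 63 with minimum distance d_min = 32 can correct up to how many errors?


Correction capability = floor((d-1)/2) = floor((32-1)/2) = 15

15 errors


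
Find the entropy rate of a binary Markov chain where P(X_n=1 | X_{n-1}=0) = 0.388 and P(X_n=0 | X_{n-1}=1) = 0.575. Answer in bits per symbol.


Stationary distribution: pi_0 = p10/(p01+p10) = 0.5971, pi_1 = 0.4029. Entropy rate H' = pi_0*H(p01) + pi_1*H(p10) = 0.5971*0.9635 + 0.4029*0.9837 = 0.9716

0.9716 bits/symbol


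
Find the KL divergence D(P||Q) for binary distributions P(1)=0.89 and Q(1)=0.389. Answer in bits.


KL = p*log2(p/q) + (1-p)*log2((1-p)/(1-q)) = 0.89*log2(0.89/0.389) + 0.11*log2(0.11/0.611) = 0.7906

0.7906 bits


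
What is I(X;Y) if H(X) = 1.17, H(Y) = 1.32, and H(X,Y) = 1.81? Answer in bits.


I(X;Y) = H(X) + H(Y) - H(X,Y) = 1.17 + 1.32 - 1.81 = 0.68

0.68 bits


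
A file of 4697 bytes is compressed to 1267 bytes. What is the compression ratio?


Ratio = original / compressed = 4697 / 1267 = 3.7072

3.7072


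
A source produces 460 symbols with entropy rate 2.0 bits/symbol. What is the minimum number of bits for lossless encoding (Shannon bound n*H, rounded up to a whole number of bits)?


Minimum bits >= n * H = 460 * 2.0 = 920.0, rounded up to a whole number of bits = 920

920 bits


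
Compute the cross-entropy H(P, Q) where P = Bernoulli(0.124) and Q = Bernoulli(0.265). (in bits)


H(P,Q) = -p*log2(q) - (1-p)*log2(1-q). -0.124*log2(0.265) = 0.237576; -0.876*log2(0.735) = 0.389105. H(P,Q) = 0.237576 + 0.389105 = 0.6267

0.6267 bits


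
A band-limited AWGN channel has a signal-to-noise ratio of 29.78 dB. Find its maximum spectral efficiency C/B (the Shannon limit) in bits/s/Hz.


SNR_linear = 10^(29.78/10) = 950.6048; C/B = log2(1 + SNR_linear) = log2(1 + 950.6048) = 9.8942

9.8942 bits/s/Hz


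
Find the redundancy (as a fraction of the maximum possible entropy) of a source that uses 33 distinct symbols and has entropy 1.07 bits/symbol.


H_max = log2(K) = log2(33) = 5.0444 bits/symbol. Redundancy = 1 - H/H_max = 1 - 1.07/5.0444 = 1 - 0.2121 = 0.7879

0.7879


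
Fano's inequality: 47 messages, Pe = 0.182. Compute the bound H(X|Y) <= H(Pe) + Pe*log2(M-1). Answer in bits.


H(Pe) = -Pe*log2(Pe) - (1-Pe)*log2(1-Pe) = -0.182*log2(0.182) - 0.818*log2(0.818) = 0.447354 + 0.237079 = 0.6844. Pe*log2(M-1) = 0.182*log2(46) = 1.005288. Bound = H(Pe) + Pe*log2(M-1) = 0.447354 + 0.237079 + 1.005288 = 1.6897

1.6897 bits


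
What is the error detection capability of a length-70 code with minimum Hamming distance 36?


Detection capability = d_min - 1 = 36 - 1 = 35

35 errors


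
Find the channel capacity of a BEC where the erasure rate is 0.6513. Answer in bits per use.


C = 1 - epsilon = 1 - 0.6513 = 0.3487

0.3487 bits


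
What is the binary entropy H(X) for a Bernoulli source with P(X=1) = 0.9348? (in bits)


H = -p*log2(p) - (1-p)*log2(1-p). -0.9348*log2(0.9348) = 0.090928; -0.0652*log2(0.0652) = 0.256822. H = 0.090928 + 0.256822 = 0.3478

0.3478 bits


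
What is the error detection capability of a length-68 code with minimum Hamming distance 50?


Detection capability = d_min - 1 = 50 - 1 = 49

49 errors


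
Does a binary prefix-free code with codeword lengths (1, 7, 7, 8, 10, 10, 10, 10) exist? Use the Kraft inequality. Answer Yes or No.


Kraft sum = sum(2^(-l_i)) = 0.5234, need <= 1. Result: satisfied (a binary prefix-free code with these lengths exists)

Yes


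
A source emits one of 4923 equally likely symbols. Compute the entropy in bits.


H = log2(n) = log2(4923) = 12.2653

12.2653 bits


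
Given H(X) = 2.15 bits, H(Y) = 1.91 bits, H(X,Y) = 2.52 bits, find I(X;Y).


I(X;Y) = H(X) + H(Y) - H(X,Y) = 2.15 + 1.91 - 2.52 = 1.54

1.54 bits


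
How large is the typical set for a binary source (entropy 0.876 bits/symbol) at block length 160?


log2|A_typical| = nH = 160 * 0.876 = 140.16, so |A_typical| ~ 2^140.16 = 1.557e+42

1.557e+42


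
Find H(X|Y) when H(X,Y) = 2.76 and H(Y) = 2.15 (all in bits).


H(X|Y) = H(X,Y) - H(Y) = 2.76 - 2.15 = 0.61

0.61 bits


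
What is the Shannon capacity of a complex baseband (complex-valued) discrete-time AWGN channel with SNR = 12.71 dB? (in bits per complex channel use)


SNR_linear = 10^(12.71/10) = 18.6638; C = log2(1 + SNR_linear) = log2(1 + 18.6638) = 4.2975

4.2975 bits/channel use


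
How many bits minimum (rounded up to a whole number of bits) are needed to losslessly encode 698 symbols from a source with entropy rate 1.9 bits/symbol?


Minimum bits >= n * H = 698 * 1.9 = 1326.2, rounded up to a whole number of bits = 1327

1327 bits


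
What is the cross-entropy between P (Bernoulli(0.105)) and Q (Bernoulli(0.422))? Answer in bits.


H(P,Q) = -p*log2(q) - (1-p)*log2(1-q). -0.105*log2(0.422) = 0.130692; -0.895*log2(0.578) = 0.707818. H(P,Q) = 0.130692 + 0.707818 = 0.8385

0.8385 bits


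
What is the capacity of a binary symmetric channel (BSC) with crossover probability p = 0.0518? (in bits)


H(p) = -p*log2(p) - (1-p)*log2(1-p) = -0.0518*log2(0.0518) - 0.9482*log2(0.9482) = 0.221233 + 0.072762 = 0.294. C = 1 - H(p) = 1 - 0.294 = 0.706

0.706 bits


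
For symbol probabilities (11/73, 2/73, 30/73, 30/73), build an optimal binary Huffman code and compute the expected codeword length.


Huffman construction (repeatedly merge the two least-probable nodes; each merge adds 1 bit to every symbol beneath it): 2/73 + 11/73 = 13/73; 13/73 + 30/73 = 43/73; 30/73 + 43/73 = 1. Resulting codeword lengths (in the order the probabilities were given): (3, 3, 2, 1). L_avg = sum(p_i * l_i) = 11/73*3 + 2/73*3 + 30/73*2 + 30/73*1 = 129/73 = 1.7671

1.7671 bits


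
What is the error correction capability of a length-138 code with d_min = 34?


Correction capability = floor((d-1)/2) = floor((34-1)/2) = 16

16 errors


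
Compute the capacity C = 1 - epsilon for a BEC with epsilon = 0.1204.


C = 1 - epsilon = 1 - 0.1204 = 0.8796

0.8796 bits


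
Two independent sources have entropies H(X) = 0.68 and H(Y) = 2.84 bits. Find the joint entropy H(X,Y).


For independent variables, H(X,Y) = H(X) + H(Y) = 0.68 + 2.84 = 3.52

3.52 bits


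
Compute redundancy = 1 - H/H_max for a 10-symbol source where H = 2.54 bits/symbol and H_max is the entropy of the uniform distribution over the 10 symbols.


H_max = log2(K) = log2(10) = 3.3219 bits/symbol. Redundancy = 1 - H/H_max = 1 - 2.54/3.3219 = 1 - 0.7646 = 0.2354

0.2354


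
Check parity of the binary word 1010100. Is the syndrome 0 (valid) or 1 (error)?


Syndrome = XOR of all bits = 1 XOR 0 XOR 1 XOR 0 XOR 1 XOR 0 XOR 0 = 1

1


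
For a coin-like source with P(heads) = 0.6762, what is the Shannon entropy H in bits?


H = -p*log2(p) - (1-p)*log2(1-p). -0.6762*log2(0.6762) = 0.381700; -0.3238*log2(0.3238) = 0.526766. H = 0.381700 + 0.526766 = 0.9085

0.9085 bits


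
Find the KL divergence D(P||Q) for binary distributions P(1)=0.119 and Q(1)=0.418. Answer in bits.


KL = p*log2(p/q) + (1-p)*log2((1-p)/(1-q)) = 0.119*log2(0.119/0.418) + 0.881*log2(0.881/0.582) = 0.3113

0.3113 bits


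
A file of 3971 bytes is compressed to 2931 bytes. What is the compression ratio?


Ratio = original / compressed = 3971 / 2931 = 1.3548

1.3548


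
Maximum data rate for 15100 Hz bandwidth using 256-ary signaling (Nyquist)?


Rate = 2 * B * log2(M) = 2 * 15100 * 8.0 = 241600.0

241600.0 bps


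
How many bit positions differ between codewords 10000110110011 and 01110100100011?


Count differing positions: ^ ^ ^ ^ . . ^ . . ^ . . . . = 6 differences

6


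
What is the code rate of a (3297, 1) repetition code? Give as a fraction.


Rate = k/n = 1/3297

1/3297


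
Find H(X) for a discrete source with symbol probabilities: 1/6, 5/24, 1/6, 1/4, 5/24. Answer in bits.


H = -sum(p_i * log2(p_i)). Terms: -(1/6)*log2(1/6) = 0.430827; -(5/24)*log2(5/24) = 0.471466; -(1/6)*log2(1/6) = 0.430827; -(1/4)*log2(1/4) = 0.500000; -(5/24)*log2(5/24) = 0.471466. H = 0.430827 + 0.471466 + 0.430827 + 0.500000 + 0.471466 = 2.3046

2.3046 bits


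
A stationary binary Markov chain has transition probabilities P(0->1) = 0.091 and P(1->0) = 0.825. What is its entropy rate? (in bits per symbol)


Stationary distribution: pi_0 = p10/(p01+p10) = 0.9007, pi_1 = 0.0993. Entropy rate H' = pi_0*H(p01) + pi_1*H(p10) = 0.9007*0.4398 + 0.0993*0.669 = 0.4626

0.4626 bits/symbol


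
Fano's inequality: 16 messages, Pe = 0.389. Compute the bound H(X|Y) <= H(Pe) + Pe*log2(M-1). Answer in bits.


H(Pe) = -Pe*log2(Pe) - (1-Pe)*log2(1-Pe) = -0.389*log2(0.389) - 0.611*log2(0.611) = 0.529879 + 0.434272 = 0.9642. Pe*log2(M-1) = 0.389*log2(15) = 1.519780. Bound = H(Pe) + Pe*log2(M-1) = 0.529879 + 0.434272 + 1.519780 = 2.4839

2.4839 bits


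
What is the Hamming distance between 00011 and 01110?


Count differing positions: . ^ ^ . ^ = 3 differences

3


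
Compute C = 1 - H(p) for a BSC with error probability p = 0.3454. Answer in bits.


H(p) = -p*log2(p) - (1-p)*log2(1-p) = -0.3454*log2(0.3454) - 0.6546*log2(0.6546) = 0.529726 + 0.400166 = 0.9299. C = 1 - H(p) = 1 - 0.9299 = 0.0701

0.0701 bits


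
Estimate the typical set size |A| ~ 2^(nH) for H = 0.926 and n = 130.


log2|A_typical| = nH = 130 * 0.926 = 120.38, so |A_typical| ~ 2^120.38 = 1.730e+36

1.730e+36


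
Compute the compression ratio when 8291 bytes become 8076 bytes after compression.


Ratio = original / compressed = 8291 / 8076 = 1.0266

1.0266


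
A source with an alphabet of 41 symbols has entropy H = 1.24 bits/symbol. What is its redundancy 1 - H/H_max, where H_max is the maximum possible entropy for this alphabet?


H_max = log2(K) = log2(41) = 5.3576 bits/symbol. Redundancy = 1 - H/H_max = 1 - 1.24/5.3576 = 1 - 0.2314 = 0.7686

0.7686


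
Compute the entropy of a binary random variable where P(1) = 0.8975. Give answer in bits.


H = -p*log2(p) - (1-p)*log2(1-p). -0.8975*log2(0.8975) = 0.140024; -0.1025*log2(0.1025) = 0.336846. H = 0.140024 + 0.336846 = 0.4769

0.4769 bits


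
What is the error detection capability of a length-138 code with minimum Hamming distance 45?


Detection capability = d_min - 1 = 45 - 1 = 44

44 errors


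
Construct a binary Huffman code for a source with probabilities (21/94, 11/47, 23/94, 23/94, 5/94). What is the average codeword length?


Huffman construction (repeatedly merge the two least-probable nodes; each merge adds 1 bit to every symbol beneath it): 5/94 + 21/94 = 13/47; 11/47 + 23/94 = 45/94; 23/94 + 13/47 = 49/94; 45/94 + 49/94 = 1. Resulting codeword lengths (in the order the probabilities were given): (3, 2, 2, 2, 3). L_avg = sum(p_i * l_i) = 21/94*3 + 11/47*2 + 23/94*2 + 23/94*2 + 5/94*3 = 107/47 = 2.2766

2.2766 bits


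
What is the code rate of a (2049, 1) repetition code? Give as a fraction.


Rate = k/n = 1/2049

1/2049


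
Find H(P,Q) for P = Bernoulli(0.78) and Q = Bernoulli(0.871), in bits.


H(P,Q) = -p*log2(q) - (1-p)*log2(1-q). -0.78*log2(0.871) = 0.155419; -0.22*log2(0.129) = 0.650003. H(P,Q) = 0.155419 + 0.650003 = 0.8054

0.8054 bits


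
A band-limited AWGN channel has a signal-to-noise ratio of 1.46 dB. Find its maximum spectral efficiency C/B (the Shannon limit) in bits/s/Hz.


SNR_linear = 10^(1.46/10) = 1.3996; C/B = log2(1 + SNR_linear) = log2(1 + 1.3996) = 1.2628

1.2628 bits/s/Hz


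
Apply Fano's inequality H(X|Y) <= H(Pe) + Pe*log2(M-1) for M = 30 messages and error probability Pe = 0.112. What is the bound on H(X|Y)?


H(Pe) = -Pe*log2(Pe) - (1-Pe)*log2(1-Pe) = -0.112*log2(0.112) - 0.888*log2(0.888) = 0.353744 + 0.152175 = 0.5059. Pe*log2(M-1) = 0.112*log2(29) = 0.544094. Bound = H(Pe) + Pe*log2(M-1) = 0.353744 + 0.152175 + 0.544094 = 1.05

1.05 bits


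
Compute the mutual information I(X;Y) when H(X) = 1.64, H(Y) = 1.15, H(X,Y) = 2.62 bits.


I(X;Y) = H(X) + H(Y) - H(X,Y) = 1.64 + 1.15 - 2.62 = 0.17

0.17 bits


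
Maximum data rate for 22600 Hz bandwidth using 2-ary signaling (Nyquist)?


Rate = 2 * B * log2(M) = 2 * 22600 * 1.0 = 45200.0

45200.0 bps


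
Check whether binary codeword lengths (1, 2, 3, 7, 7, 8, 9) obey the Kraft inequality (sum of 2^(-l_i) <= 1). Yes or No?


Kraft sum = sum(2^(-l_i)) = 0.8965, need <= 1. Result: satisfied (a binary prefix-free code with these lengths exists)

Yes
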